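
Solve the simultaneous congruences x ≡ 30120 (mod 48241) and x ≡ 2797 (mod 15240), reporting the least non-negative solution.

540184597

Write x = 30120 + 48241·k. Then 48241·k ≡ 2797 − 30120 ≡ 3157 (mod 15240).
Need 48241⁻¹ mod 15240. Extended Euclid on (15240, 2521):
15240 = 6×2521 + 114
2521 = 22×114 + 13
114 = 8×13 + 10
13 = 1×10 + 3
10 = 3×3 + 1
3 = 3×1 + 0
Back-substitute:
1 = 10 − 3·3
1 = −3·13 + 4·10
1 = 4·114 − 35·13
1 = −35·2521 + 774·114
1 = 774·15240 − 4679·2521
48241⁻¹ ≡ 10561 (mod 15240), so k ≡ 10561·3157 ≡ 11197 (mod 15240).
x = 30120 + 48241·11197 = 540184597.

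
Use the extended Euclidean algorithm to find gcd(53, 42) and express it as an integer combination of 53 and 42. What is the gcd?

1

Repeated division:
53 = 1·42 + 11
42 = 3·11 + 9
11 = 1·9 + 2
9 = 4·2 + 1
2 = 2·1 + 0
gcd(53, 42) = 1.
Working backward:
1 = 9 − 4·2
1 = −4·11 + 5·9
1 = 5·42 − 19·11
1 = −19·53 + 24·42
So 1 = (-19)·53 + (24)·42.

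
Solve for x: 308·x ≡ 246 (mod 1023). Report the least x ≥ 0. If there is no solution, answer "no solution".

no solution

gcd(308, 1023):
1023 = 3·308 + 99
308 = 3·99 + 11
99 = 9·11 + 0
gcd = 11, but 11 ∤ 246, so the congruence has no solution.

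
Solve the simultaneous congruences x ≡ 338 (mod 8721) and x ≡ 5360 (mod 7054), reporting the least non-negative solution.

3052688

Write x = 338 + 8721·k. Then 8721·k ≡ 5360 − 338 ≡ 5022 (mod 7054).
Need 8721⁻¹ mod 7054. Extended Euclid on (7054, 1667):
7054 = 4*1667 + 386
1667 = 4*386 + 123
386 = 3*123 + 17
123 = 7*17 + 4
17 = 4*4 + 1
4 = 4*1 + 0
Back-substitute:
1 = 17 − 4·4
1 = −4·123 + 29·17
1 = 29·386 − 91·123
1 = −91·1667 + 393·386
1 = 393·7054 − 1663·1667
8721⁻¹ ≡ 5391 (mod 7054), so k ≡ 5391·5022 ≡ 350 (mod 7054).
x = 338 + 8721·350 = 3052688.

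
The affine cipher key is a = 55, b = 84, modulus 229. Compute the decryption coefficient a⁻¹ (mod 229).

25

gcd(229, 55) by repeated division:
229 = 4*55 + 9
55 = 6*9 + 1
9 = 9*1 + 0
gcd = 1, so the inverse exists. Back-substitute:
1 = 55 − 6·9
1 = −6·229 + 25·55
So 55·25 ≡ 1 (mod 229).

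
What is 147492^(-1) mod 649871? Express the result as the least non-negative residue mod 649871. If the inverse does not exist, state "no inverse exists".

167667

Extended Euclidean algorithm:
649871 = 4*147492 + 59903
147492 = 2*59903 + 27686
59903 = 2*27686 + 4531
27686 = 6*4531 + 500
4531 = 9*500 + 31
500 = 16*31 + 4
31 = 7*4 + 3
4 = 1*3 + 1
3 = 3*1 + 0
gcd = 1, so the inverse exists. Back-substitute:
1 = 4 − 3
1 = −31 + 8·4
1 = 8·500 − 129·31
1 = −129·4531 + 1169·500
1 = 1169·27686 − 7143·4531
1 = −7143·59903 + 15455·27686
1 = 15455·147492 − 38053·59903
1 = −38053·649871 + 167667·147492
So 147492·167667 ≡ 1 (mod 649871).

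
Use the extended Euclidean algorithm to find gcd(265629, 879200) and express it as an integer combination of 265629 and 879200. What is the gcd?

Repeated division:
879200 = 3·265629 + 82313
265629 = 3·82313 + 18690
82313 = 4·18690 + 7553
18690 = 2·7553 + 3584
7553 = 2·3584 + 385
3584 = 9·385 + 119
385 = 3·119 + 28
119 = 4·28 + 7
28 = 4·7 + 0
gcd(265629, 879200) = 7.
Back-substituting:
7 = 119 − 4·28
7 = −4·385 + 13·119
7 = 13·3584 − 121·385
7 = −121·7553 + 255·3584
7 = 255·18690 − 631·7553
7 = −631·82313 + 2779·18690
7 = 2779·265629 − 8968·82313
7 = −8968·879200 + 29683·265629
So 7 = (-8968)·879200 + (29683)·265629.

7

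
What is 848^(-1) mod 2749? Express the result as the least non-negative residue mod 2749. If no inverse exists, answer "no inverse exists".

Extended Euclidean algorithm:
2749 = 3*848 + 205
848 = 4*205 + 28
205 = 7*28 + 9
28 = 3*9 + 1
9 = 9*1 + 0
gcd = 1, so the inverse exists. Back-substitute:
1 = 28 − 3·9
1 = −3·205 + 22·28
1 = 22·848 − 91·205
1 = −91·2749 + 295·848
So 848·295 ≡ 1 (mod 2749).

295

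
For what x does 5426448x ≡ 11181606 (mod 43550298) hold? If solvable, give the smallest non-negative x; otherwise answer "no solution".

First find gcd(5426448, 43550298):
43550298 = 8·5426448 + 138714
5426448 = 39·138714 + 16602
138714 = 8·16602 + 5898
16602 = 2·5898 + 4806
5898 = 1·4806 + 1092
4806 = 4·1092 + 438
1092 = 2·438 + 216
438 = 2·216 + 6
216 = 36·6 + 0
gcd = 6 and 6 | 11181606, so solutions exist. Divide through by 6: 904408x ≡ 1863601 (mod 7258383).
Now find 904408⁻¹ mod 7258383:
7258383 = 8·904408 + 23119
904408 = 39·23119 + 2767
23119 = 8·2767 + 983
2767 = 2·983 + 801
983 = 1·801 + 182
801 = 4·182 + 73
182 = 2·73 + 36
73 = 2·36 + 1
36 = 36·1 + 0
Back-substitute:
1 = 73 − 2·36
1 = −2·182 + 5·73
1 = 5·801 − 22·182
1 = −22·983 + 27·801
1 = 27·2767 − 76·983
1 = −76·23119 + 635·2767
1 = 635·904408 − 24841·23119
1 = −24841·7258383 + 199363·904408
So 904408⁻¹ ≡ 199363 (mod 7258383).
Then x ≡ 199363·1863601 ≡ 5493925 (mod 7258383); the smallest non-negative solution is x = 5493925.

5493925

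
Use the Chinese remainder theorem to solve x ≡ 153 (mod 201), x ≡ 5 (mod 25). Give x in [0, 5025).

Write x = 153 + 201·k. Then 201·k ≡ 5 − 153 ≡ 2 (mod 25).
Need 201⁻¹ mod 25. Extended Euclid on (25, 1):
25 = 25*1 + 0
201⁻¹ ≡ 1 (mod 25), so k ≡ 1·2 ≡ 2 (mod 25).
x = 153 + 201·2 = 555.

555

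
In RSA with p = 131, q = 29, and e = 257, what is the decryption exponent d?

φ(n) = (p−1)(q−1) = 130·28 = 3640.
Need d with 257·d ≡ 1 (mod 3640). Apply the extended Euclidean algorithm:
3640 = 14*257 + 42
257 = 6*42 + 5
42 = 8*5 + 2
5 = 2*2 + 1
2 = 2*1 + 0
Back-substitute:
1 = 5 − 2·2
1 = −2·42 + 17·5
1 = 17·257 − 104·42
1 = −104·3640 + 1473·257
So 257·1473 ≡ 1 (mod 3640), hence d = 1473.

1473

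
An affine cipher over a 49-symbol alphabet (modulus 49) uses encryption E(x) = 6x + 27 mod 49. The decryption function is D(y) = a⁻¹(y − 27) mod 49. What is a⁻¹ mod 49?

41

gcd(49, 6) by repeated division:
49 = 8·6 + 1
6 = 6·1 + 0
Since gcd(6, 49) = 1, back-substitute to write 1 as a combination:
1 = 49 − 8·6
So 6·(-8) ≡ 1 (mod 49), and -8 ≡ 41 (mod 49).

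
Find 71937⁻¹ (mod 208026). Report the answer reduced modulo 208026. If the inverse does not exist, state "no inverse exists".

Compute gcd(71937, 208026):
208026 = 2·71937 + 64152
71937 = 1·64152 + 7785
64152 = 8·7785 + 1872
7785 = 4·1872 + 297
1872 = 6·297 + 90
297 = 3·90 + 27
90 = 3·27 + 9
27 = 3·9 + 0
gcd(71937, 208026) = 9 ≠ 1, so 71937 has no multiplicative inverse modulo 208026.

no inverse exists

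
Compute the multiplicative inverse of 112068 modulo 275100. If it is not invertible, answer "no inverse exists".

Euclidean algorithm on 275100, 112068:
275100 = 2×112068 + 50964
112068 = 2×50964 + 10140
50964 = 5×10140 + 264
10140 = 38×264 + 108
264 = 2×108 + 48
108 = 2×48 + 12
48 = 4×12 + 0
The gcd is 12, not 1, hence no inverse exists.

no inverse exists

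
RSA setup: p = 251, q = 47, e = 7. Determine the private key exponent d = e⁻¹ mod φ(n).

φ(n) = (p−1)(q−1) = 250·46 = 11500.
Need d with 7·d ≡ 1 (mod 11500). Apply the extended Euclidean algorithm:
11500 = 1642·7 + 6
7 = 1·6 + 1
6 = 6·1 + 0
Back-substitute:
1 = 7 − 6
1 = −11500 + 1643·7
So 7·1643 ≡ 1 (mod 11500), hence d = 1643.

1643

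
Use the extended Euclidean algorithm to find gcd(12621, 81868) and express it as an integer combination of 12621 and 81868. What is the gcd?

1

Euclidean algorithm:
81868 = 6·12621 + 6142
12621 = 2·6142 + 337
6142 = 18·337 + 76
337 = 4·76 + 33
76 = 2·33 + 10
33 = 3·10 + 3
10 = 3·3 + 1
3 = 3·1 + 0
gcd(12621, 81868) = 1.
Working backward:
1 = 10 − 3·3
1 = −3·33 + 10·10
1 = 10·76 − 23·33
1 = −23·337 + 102·76
1 = 102·6142 − 1859·337
1 = −1859·12621 + 3820·6142
1 = 3820·81868 − 24779·12621
So 1 = (3820)·81868 + (-24779)·12621.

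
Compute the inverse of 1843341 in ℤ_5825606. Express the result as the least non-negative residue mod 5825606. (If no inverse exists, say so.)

3910929

Extended Euclidean algorithm:
5825606 = 3×1843341 + 295583
1843341 = 6×295583 + 69843
295583 = 4×69843 + 16211
69843 = 4×16211 + 4999
16211 = 3×4999 + 1214
4999 = 4×1214 + 143
1214 = 8×143 + 70
143 = 2×70 + 3
70 = 23×3 + 1
3 = 3×1 + 0
The gcd is 1. Working backward:
1 = 70 − 23·3
1 = −23·143 + 47·70
1 = 47·1214 − 399·143
1 = −399·4999 + 1643·1214
1 = 1643·16211 − 5328·4999
1 = −5328·69843 + 22955·16211
1 = 22955·295583 − 97148·69843
1 = −97148·1843341 + 605843·295583
1 = 605843·5825606 − 1914677·1843341
Hence 1843341⁻¹ ≡ -1914677 ≡ 3910929 (mod 5825606).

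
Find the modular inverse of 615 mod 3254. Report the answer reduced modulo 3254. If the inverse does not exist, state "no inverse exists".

Extended Euclidean algorithm:
3254 = 5·615 + 179
615 = 3·179 + 78
179 = 2·78 + 23
78 = 3·23 + 9
23 = 2·9 + 5
9 = 1·5 + 4
5 = 1·4 + 1
4 = 4·1 + 0
gcd = 1, so the inverse exists. Back-substitute:
1 = 5 − 4
1 = −9 + 2·5
1 = 2·23 − 5·9
1 = −5·78 + 17·23
1 = 17·179 − 39·78
1 = −39·615 + 134·179
1 = 134·3254 − 709·615
Hence 615⁻¹ ≡ -709 ≡ 2545 (mod 3254).

2545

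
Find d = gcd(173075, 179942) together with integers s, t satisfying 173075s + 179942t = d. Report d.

7

Repeated division:
179942 = 1*173075 + 6867
173075 = 25*6867 + 1400
6867 = 4*1400 + 1267
1400 = 1*1267 + 133
1267 = 9*133 + 70
133 = 1*70 + 63
70 = 1*63 + 7
63 = 9*7 + 0
gcd(173075, 179942) = 7.
Back-substituting:
7 = 70 − 63
7 = −133 + 2·70
7 = 2·1267 − 19·133
7 = −19·1400 + 21·1267
7 = 21·6867 − 103·1400
7 = −103·173075 + 2596·6867
7 = 2596·179942 − 2699·173075
So 7 = (2596)·179942 + (-2699)·173075.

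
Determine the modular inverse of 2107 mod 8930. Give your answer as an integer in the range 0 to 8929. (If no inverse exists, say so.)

Extended Euclidean algorithm:
8930 = 4×2107 + 502
2107 = 4×502 + 99
502 = 5×99 + 7
99 = 14×7 + 1
7 = 7×1 + 0
gcd = 1, so the inverse exists. Back-substitute:
1 = 99 − 14·7
1 = −14·502 + 71·99
1 = 71·2107 − 298·502
1 = −298·8930 + 1263·2107
So 2107·1263 ≡ 1 (mod 8930).

1263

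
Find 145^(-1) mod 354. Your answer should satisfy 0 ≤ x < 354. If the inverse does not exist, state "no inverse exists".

271

Extended Euclidean algorithm:
354 = 2×145 + 64
145 = 2×64 + 17
64 = 3×17 + 13
17 = 1×13 + 4
13 = 3×4 + 1
4 = 4×1 + 0
gcd = 1, so the inverse exists. Back-substitute:
1 = 13 − 3·4
1 = −3·17 + 4·13
1 = 4·64 − 15·17
1 = −15·145 + 34·64
1 = 34·354 − 83·145
So 145·(-83) ≡ 1 (mod 354), and -83 ≡ 271 (mod 354).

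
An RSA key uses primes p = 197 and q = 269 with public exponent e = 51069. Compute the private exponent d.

13141

φ(n) = (p−1)(q−1) = 196·268 = 52528.
Need d with 51069·d ≡ 1 (mod 52528). Apply the extended Euclidean algorithm:
52528 = 1*51069 + 1459
51069 = 35*1459 + 4
1459 = 364*4 + 3
4 = 1*3 + 1
3 = 3*1 + 0
Back-substitute:
1 = 4 − 3
1 = −1459 + 365·4
1 = 365·51069 − 12776·1459
1 = −12776·52528 + 13141·51069
So 51069·13141 ≡ 1 (mod 52528), hence d = 13141.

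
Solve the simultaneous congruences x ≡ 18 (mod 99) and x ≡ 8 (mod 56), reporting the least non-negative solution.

1800

Write x = 18 + 99·k. Then 99·k ≡ 8 − 18 ≡ 46 (mod 56).
Need 99⁻¹ mod 56. Extended Euclid on (56, 43):
56 = 1×43 + 13
43 = 3×13 + 4
13 = 3×4 + 1
4 = 4×1 + 0
Back-substitute:
1 = 13 − 3·4
1 = −3·43 + 10·13
1 = 10·56 − 13·43
99⁻¹ ≡ 43 (mod 56), so k ≡ 43·46 ≡ 18 (mod 56).
x = 18 + 99·18 = 1800.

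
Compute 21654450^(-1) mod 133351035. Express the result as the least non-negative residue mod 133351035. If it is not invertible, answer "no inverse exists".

no inverse exists

Compute gcd(21654450, 133351035):
133351035 = 6*21654450 + 3424335
21654450 = 6*3424335 + 1108440
3424335 = 3*1108440 + 99015
1108440 = 11*99015 + 19275
99015 = 5*19275 + 2640
19275 = 7*2640 + 795
2640 = 3*795 + 255
795 = 3*255 + 30
255 = 8*30 + 15
30 = 2*15 + 0
Since gcd = 15 > 1, 21654450 is not a unit mod 133351035.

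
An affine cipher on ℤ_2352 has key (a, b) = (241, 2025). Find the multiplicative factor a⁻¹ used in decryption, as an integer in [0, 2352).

Run Euclid on (2352, 241):
2352 = 9*241 + 183
241 = 1*183 + 58
183 = 3*58 + 9
58 = 6*9 + 4
9 = 2*4 + 1
4 = 4*1 + 0
gcd = 1, so the inverse exists. Back-substitute:
1 = 9 − 2·4
1 = −2·58 + 13·9
1 = 13·183 − 41·58
1 = −41·241 + 54·183
1 = 54·2352 − 527·241
Hence 241⁻¹ ≡ -527 ≡ 1825 (mod 2352).

1825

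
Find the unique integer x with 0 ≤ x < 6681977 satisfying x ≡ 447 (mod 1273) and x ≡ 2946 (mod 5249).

6175770

Write x = 447 + 1273·k. Then 1273·k ≡ 2946 − 447 ≡ 2499 (mod 5249).
Need 1273⁻¹ mod 5249. Extended Euclid on (5249, 1273):
5249 = 4×1273 + 157
1273 = 8×157 + 17
157 = 9×17 + 4
17 = 4×4 + 1
4 = 4×1 + 0
Back-substitute:
1 = 17 − 4·4
1 = −4·157 + 37·17
1 = 37·1273 − 300·157
1 = −300·5249 + 1237·1273
1273⁻¹ ≡ 1237 (mod 5249), so k ≡ 1237·2499 ≡ 4851 (mod 5249).
x = 447 + 1273·4851 = 6175770.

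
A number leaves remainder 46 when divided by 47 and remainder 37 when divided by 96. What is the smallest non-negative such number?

2725

Write x = 46 + 47·k. Then 47·k ≡ 37 − 46 ≡ 87 (mod 96).
Need 47⁻¹ mod 96. Extended Euclid on (96, 47):
96 = 2*47 + 2
47 = 23*2 + 1
2 = 2*1 + 0
Back-substitute:
1 = 47 − 23·2
1 = −23·96 + 47·47
47⁻¹ ≡ 47 (mod 96), so k ≡ 47·87 ≡ 57 (mod 96).
x = 46 + 47·57 = 2725.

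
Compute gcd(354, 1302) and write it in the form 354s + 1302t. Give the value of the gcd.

6

Euclidean algorithm:
1302 = 3·354 + 240
354 = 1·240 + 114
240 = 2·114 + 12
114 = 9·12 + 6
12 = 2·6 + 0
gcd(354, 1302) = 6.
Back-substituting:
6 = 114 − 9·12
6 = −9·240 + 19·114
6 = 19·354 − 28·240
6 = −28·1302 + 103·354
So 6 = (-28)·1302 + (103)·354.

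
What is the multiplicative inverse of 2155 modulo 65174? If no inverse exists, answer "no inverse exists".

18781

gcd(65174, 2155) by repeated division:
65174 = 30*2155 + 524
2155 = 4*524 + 59
524 = 8*59 + 52
59 = 1*52 + 7
52 = 7*7 + 3
7 = 2*3 + 1
3 = 3*1 + 0
gcd = 1, so the inverse exists. Back-substitute:
1 = 7 − 2·3
1 = −2·52 + 15·7
1 = 15·59 − 17·52
1 = −17·524 + 151·59
1 = 151·2155 − 621·524
1 = −621·65174 + 18781·2155
So 2155·18781 ≡ 1 (mod 65174).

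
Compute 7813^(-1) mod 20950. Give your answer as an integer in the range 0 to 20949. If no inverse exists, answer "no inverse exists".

Extended Euclidean algorithm:
20950 = 2×7813 + 5324
7813 = 1×5324 + 2489
5324 = 2×2489 + 346
2489 = 7×346 + 67
346 = 5×67 + 11
67 = 6×11 + 1
11 = 11×1 + 0
The gcd is 1. Working backward:
1 = 67 − 6·11
1 = −6·346 + 31·67
1 = 31·2489 − 223·346
1 = −223·5324 + 477·2489
1 = 477·7813 − 700·5324
1 = −700·20950 + 1877·7813
So 7813·1877 ≡ 1 (mod 20950).

1877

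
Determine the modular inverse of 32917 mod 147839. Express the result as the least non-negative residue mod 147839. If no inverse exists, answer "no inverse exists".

Apply the Euclidean algorithm to 147839 and 32917:
147839 = 4×32917 + 16171
32917 = 2×16171 + 575
16171 = 28×575 + 71
575 = 8×71 + 7
71 = 10×7 + 1
7 = 7×1 + 0
Since gcd(32917, 147839) = 1, back-substitute to write 1 as a combination:
1 = 71 − 10·7
1 = −10·575 + 81·71
1 = 81·16171 − 2278·575
1 = −2278·32917 + 4637·16171
1 = 4637·147839 − 20826·32917
Thus 32917·(-20826) ≡ 1 (mod 147839); reducing, -20826 mod 147839 = 127013.

127013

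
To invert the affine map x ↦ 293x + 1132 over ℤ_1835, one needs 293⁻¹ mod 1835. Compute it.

977

Extended Euclidean algorithm:
1835 = 6·293 + 77
293 = 3·77 + 62
77 = 1·62 + 15
62 = 4·15 + 2
15 = 7·2 + 1
2 = 2·1 + 0
The gcd is 1. Working backward:
1 = 15 − 7·2
1 = −7·62 + 29·15
1 = 29·77 − 36·62
1 = −36·293 + 137·77
1 = 137·1835 − 858·293
Hence 293⁻¹ ≡ -858 ≡ 977 (mod 1835).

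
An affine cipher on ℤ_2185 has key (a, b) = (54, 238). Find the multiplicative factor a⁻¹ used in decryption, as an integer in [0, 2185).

Run Euclid on (2185, 54):
2185 = 40×54 + 25
54 = 2×25 + 4
25 = 6×4 + 1
4 = 4×1 + 0
gcd = 1, so the inverse exists. Back-substitute:
1 = 25 − 6·4
1 = −6·54 + 13·25
1 = 13·2185 − 526·54
Hence 54⁻¹ ≡ -526 ≡ 1659 (mod 2185).

1659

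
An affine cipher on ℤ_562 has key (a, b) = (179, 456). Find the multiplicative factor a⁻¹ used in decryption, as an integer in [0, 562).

Apply the Euclidean algorithm to 562 and 179:
562 = 3×179 + 25
179 = 7×25 + 4
25 = 6×4 + 1
4 = 4×1 + 0
The gcd is 1. Working backward:
1 = 25 − 6·4
1 = −6·179 + 43·25
1 = 43·562 − 135·179
So 179·(-135) ≡ 1 (mod 562), and -135 ≡ 427 (mod 562).

427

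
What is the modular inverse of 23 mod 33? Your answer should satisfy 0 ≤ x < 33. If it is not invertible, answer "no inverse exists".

Apply the Euclidean algorithm to 33 and 23:
33 = 1*23 + 10
23 = 2*10 + 3
10 = 3*3 + 1
3 = 3*1 + 0
The gcd is 1. Working backward:
1 = 10 − 3·3
1 = −3·23 + 7·10
1 = 7·33 − 10·23
So 23·(-10) ≡ 1 (mod 33), and -10 ≡ 23 (mod 33).

23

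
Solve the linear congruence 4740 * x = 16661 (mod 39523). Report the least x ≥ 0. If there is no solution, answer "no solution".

First find gcd(4740, 39523):
39523 = 8·4740 + 1603
4740 = 2·1603 + 1534
1603 = 1·1534 + 69
1534 = 22·69 + 16
69 = 4·16 + 5
16 = 3·5 + 1
5 = 5·1 + 0
gcd = 1, so a unique solution mod 39523 exists.
Back-substitute for the Bézout coefficients:
1 = 16 − 3·5
1 = −3·69 + 13·16
1 = 13·1534 − 289·69
1 = −289·1603 + 302·1534
1 = 302·4740 − 893·1603
1 = −893·39523 + 7446·4740
So 4740·(7446) ≡ 1 (mod 39523), giving 4740⁻¹ ≡ 7446.
x ≡ 4740⁻¹·16661 ≡ 7446·16661 ≡ 34632 (mod 39523).

34632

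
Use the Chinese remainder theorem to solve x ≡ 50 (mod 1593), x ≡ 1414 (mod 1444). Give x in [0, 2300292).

1172498

Write x = 50 + 1593·k. Then 1593·k ≡ 1414 − 50 ≡ 1364 (mod 1444).
Need 1593⁻¹ mod 1444. Extended Euclid on (1444, 149):
1444 = 9*149 + 103
149 = 1*103 + 46
103 = 2*46 + 11
46 = 4*11 + 2
11 = 5*2 + 1
2 = 2*1 + 0
Back-substitute:
1 = 11 − 5·2
1 = −5·46 + 21·11
1 = 21·103 − 47·46
1 = −47·149 + 68·103
1 = 68·1444 − 659·149
1593⁻¹ ≡ 785 (mod 1444), so k ≡ 785·1364 ≡ 736 (mod 1444).
x = 50 + 1593·736 = 1172498.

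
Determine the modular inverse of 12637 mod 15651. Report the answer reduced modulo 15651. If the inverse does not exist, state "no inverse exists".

Apply the Euclidean algorithm to 15651 and 12637:
15651 = 1·12637 + 3014
12637 = 4·3014 + 581
3014 = 5·581 + 109
581 = 5·109 + 36
109 = 3·36 + 1
36 = 36·1 + 0
The gcd is 1. Working backward:
1 = 109 − 3·36
1 = −3·581 + 16·109
1 = 16·3014 − 83·581
1 = −83·12637 + 348·3014
1 = 348·15651 − 431·12637
Hence 12637⁻¹ ≡ -431 ≡ 15220 (mod 15651).

15220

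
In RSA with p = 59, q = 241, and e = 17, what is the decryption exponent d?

φ(n) = (p−1)(q−1) = 58·240 = 13920.
Need d with 17·d ≡ 1 (mod 13920). Apply the extended Euclidean algorithm:
13920 = 818·17 + 14
17 = 1·14 + 3
14 = 4·3 + 2
3 = 1·2 + 1
2 = 2·1 + 0
Back-substitute:
1 = 3 − 2
1 = −14 + 5·3
1 = 5·17 − 6·14
1 = −6·13920 + 4913·17
So 17·4913 ≡ 1 (mod 13920), hence d = 4913.

4913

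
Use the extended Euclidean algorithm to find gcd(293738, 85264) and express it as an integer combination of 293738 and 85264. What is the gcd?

Apply Euclid's algorithm to 293738 and 85264:
293738 = 3*85264 + 37946
85264 = 2*37946 + 9372
37946 = 4*9372 + 458
9372 = 20*458 + 212
458 = 2*212 + 34
212 = 6*34 + 8
34 = 4*8 + 2
8 = 4*2 + 0
gcd(293738, 85264) = 2.
Back-substituting:
2 = 34 − 4·8
2 = −4·212 + 25·34
2 = 25·458 − 54·212
2 = −54·9372 + 1105·458
2 = 1105·37946 − 4474·9372
2 = −4474·85264 + 10053·37946
2 = 10053·293738 − 34633·85264
So 2 = (10053)·293738 + (-34633)·85264.

2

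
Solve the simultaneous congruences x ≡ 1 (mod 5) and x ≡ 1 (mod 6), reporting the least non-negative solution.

1

Write x = 1 + 5·k. Then 5·k ≡ 1 − 1 ≡ 0 (mod 6).
Need 5⁻¹ mod 6. Extended Euclid on (6, 5):
6 = 1*5 + 1
5 = 5*1 + 0
Back-substitute:
1 = 6 − 5
5⁻¹ ≡ 5 (mod 6), so k ≡ 5·0 ≡ 0 (mod 6).
x = 1 + 5·0 = 1.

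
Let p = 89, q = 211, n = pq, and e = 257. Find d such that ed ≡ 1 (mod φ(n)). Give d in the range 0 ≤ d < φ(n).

5393

φ(n) = (p−1)(q−1) = 88·210 = 18480.
Need d with 257·d ≡ 1 (mod 18480). Apply the extended Euclidean algorithm:
18480 = 71×257 + 233
257 = 1×233 + 24
233 = 9×24 + 17
24 = 1×17 + 7
17 = 2×7 + 3
7 = 2×3 + 1
3 = 3×1 + 0
Back-substitute:
1 = 7 − 2·3
1 = −2·17 + 5·7
1 = 5·24 − 7·17
1 = −7·233 + 68·24
1 = 68·257 − 75·233
1 = −75·18480 + 5393·257
So 257·5393 ≡ 1 (mod 18480), hence d = 5393.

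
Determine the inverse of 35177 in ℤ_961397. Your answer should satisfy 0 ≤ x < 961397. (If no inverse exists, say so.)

288717

Run Euclid on (961397, 35177):
961397 = 27*35177 + 11618
35177 = 3*11618 + 323
11618 = 35*323 + 313
323 = 1*313 + 10
313 = 31*10 + 3
10 = 3*3 + 1
3 = 3*1 + 0
gcd = 1, so the inverse exists. Back-substitute:
1 = 10 − 3·3
1 = −3·313 + 94·10
1 = 94·323 − 97·313
1 = −97·11618 + 3489·323
1 = 3489·35177 − 10564·11618
1 = −10564·961397 + 288717·35177
So 35177·288717 ≡ 1 (mod 961397).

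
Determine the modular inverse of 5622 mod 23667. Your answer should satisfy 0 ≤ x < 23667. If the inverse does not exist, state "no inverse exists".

Euclidean algorithm on 23667, 5622:
23667 = 4·5622 + 1179
5622 = 4·1179 + 906
1179 = 1·906 + 273
906 = 3·273 + 87
273 = 3·87 + 12
87 = 7·12 + 3
12 = 4·3 + 0
gcd(5622, 23667) = 3 ≠ 1, so 5622 has no multiplicative inverse modulo 23667.

no inverse exists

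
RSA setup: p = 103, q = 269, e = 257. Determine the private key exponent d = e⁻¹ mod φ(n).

4361

φ(n) = (p−1)(q−1) = 102·268 = 27336.
Need d with 257·d ≡ 1 (mod 27336). Apply the extended Euclidean algorithm:
27336 = 106×257 + 94
257 = 2×94 + 69
94 = 1×69 + 25
69 = 2×25 + 19
25 = 1×19 + 6
19 = 3×6 + 1
6 = 6×1 + 0
Back-substitute:
1 = 19 − 3·6
1 = −3·25 + 4·19
1 = 4·69 − 11·25
1 = −11·94 + 15·69
1 = 15·257 − 41·94
1 = −41·27336 + 4361·257
So 257·4361 ≡ 1 (mod 27336), hence d = 4361.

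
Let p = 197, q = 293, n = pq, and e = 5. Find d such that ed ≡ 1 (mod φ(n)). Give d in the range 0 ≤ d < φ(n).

22893

φ(n) = (p−1)(q−1) = 196·292 = 57232.
Need d with 5·d ≡ 1 (mod 57232). Apply the extended Euclidean algorithm:
57232 = 11446×5 + 2
5 = 2×2 + 1
2 = 2×1 + 0
Back-substitute:
1 = 5 − 2·2
1 = −2·57232 + 22893·5
So 5·22893 ≡ 1 (mod 57232), hence d = 22893.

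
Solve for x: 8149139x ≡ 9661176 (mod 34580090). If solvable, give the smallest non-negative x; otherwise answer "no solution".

First find gcd(8149139, 34580090):
34580090 = 4×8149139 + 1983534
8149139 = 4×1983534 + 215003
1983534 = 9×215003 + 48507
215003 = 4×48507 + 20975
48507 = 2×20975 + 6557
20975 = 3×6557 + 1304
6557 = 5×1304 + 37
1304 = 35×37 + 9
37 = 4×9 + 1
9 = 9×1 + 0
gcd = 1, so a unique solution mod 34580090 exists.
Back-substitute for the Bézout coefficients:
1 = 37 − 4·9
1 = −4·1304 + 141·37
1 = 141·6557 − 709·1304
1 = −709·20975 + 2268·6557
1 = 2268·48507 − 5245·20975
1 = −5245·215003 + 23248·48507
1 = 23248·1983534 − 214477·215003
1 = −214477·8149139 + 881156·1983534
1 = 881156·34580090 − 3739101·8149139
So 8149139·(-3739101) ≡ 1 (mod 34580090), giving 8149139⁻¹ ≡ 30840989.
x ≡ 8149139⁻¹·9661176 ≡ 30840989·9661176 ≡ 12755814 (mod 34580090).

12755814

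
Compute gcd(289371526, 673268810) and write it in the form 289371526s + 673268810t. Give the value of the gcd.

2

Repeated division:
673268810 = 2·289371526 + 94525758
289371526 = 3·94525758 + 5794252
94525758 = 16·5794252 + 1817726
5794252 = 3·1817726 + 341074
1817726 = 5·341074 + 112356
341074 = 3·112356 + 4006
112356 = 28·4006 + 188
4006 = 21·188 + 58
188 = 3·58 + 14
58 = 4·14 + 2
14 = 7·2 + 0
gcd(289371526, 673268810) = 2.
Express as a combination:
2 = 58 − 4·14
2 = −4·188 + 13·58
2 = 13·4006 − 277·188
2 = −277·112356 + 7769·4006
2 = 7769·341074 − 23584·112356
2 = −23584·1817726 + 125689·341074
2 = 125689·5794252 − 400651·1817726
2 = −400651·94525758 + 6536105·5794252
2 = 6536105·289371526 − 20008966·94525758
2 = −20008966·673268810 + 46554037·289371526
So 2 = (-20008966)·673268810 + (46554037)·289371526.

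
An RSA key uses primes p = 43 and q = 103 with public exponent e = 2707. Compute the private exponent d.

φ(n) = (p−1)(q−1) = 42·102 = 4284.
Need d with 2707·d ≡ 1 (mod 4284). Apply the extended Euclidean algorithm:
4284 = 1*2707 + 1577
2707 = 1*1577 + 1130
1577 = 1*1130 + 447
1130 = 2*447 + 236
447 = 1*236 + 211
236 = 1*211 + 25
211 = 8*25 + 11
25 = 2*11 + 3
11 = 3*3 + 2
3 = 1*2 + 1
2 = 2*1 + 0
Back-substitute:
1 = 3 − 2
1 = −11 + 4·3
1 = 4·25 − 9·11
1 = −9·211 + 76·25
1 = 76·236 − 85·211
1 = −85·447 + 161·236
1 = 161·1130 − 407·447
1 = −407·1577 + 568·1130
1 = 568·2707 − 975·1577
1 = −975·4284 + 1543·2707
So 2707·1543 ≡ 1 (mod 4284), hence d = 1543.

1543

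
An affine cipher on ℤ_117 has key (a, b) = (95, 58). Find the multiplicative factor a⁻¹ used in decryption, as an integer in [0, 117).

Extended Euclidean algorithm:
117 = 1*95 + 22
95 = 4*22 + 7
22 = 3*7 + 1
7 = 7*1 + 0
gcd = 1, so the inverse exists. Back-substitute:
1 = 22 − 3·7
1 = −3·95 + 13·22
1 = 13·117 − 16·95
Thus 95·(-16) ≡ 1 (mod 117); reducing, -16 mod 117 = 101.

101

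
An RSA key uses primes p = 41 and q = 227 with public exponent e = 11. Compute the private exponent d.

4931

φ(n) = (p−1)(q−1) = 40·226 = 9040.
Need d with 11·d ≡ 1 (mod 9040). Apply the extended Euclidean algorithm:
9040 = 821*11 + 9
11 = 1*9 + 2
9 = 4*2 + 1
2 = 2*1 + 0
Back-substitute:
1 = 9 − 4·2
1 = −4·11 + 5·9
1 = 5·9040 − 4109·11
So 11·(-4109) ≡ 1 (mod 9040), hence d ≡ -4109 ≡ 4931 (mod 9040).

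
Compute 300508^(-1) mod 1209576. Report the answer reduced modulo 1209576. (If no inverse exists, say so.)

no inverse exists

Euclidean algorithm on 1209576, 300508:
1209576 = 4·300508 + 7544
300508 = 39·7544 + 6292
7544 = 1·6292 + 1252
6292 = 5·1252 + 32
1252 = 39·32 + 4
32 = 8·4 + 0
gcd(300508, 1209576) = 4 ≠ 1, so 300508 has no multiplicative inverse modulo 1209576.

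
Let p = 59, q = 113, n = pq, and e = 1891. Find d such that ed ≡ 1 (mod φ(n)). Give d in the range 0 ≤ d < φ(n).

2731

φ(n) = (p−1)(q−1) = 58·112 = 6496.
Need d with 1891·d ≡ 1 (mod 6496). Apply the extended Euclidean algorithm:
6496 = 3·1891 + 823
1891 = 2·823 + 245
823 = 3·245 + 88
245 = 2·88 + 69
88 = 1·69 + 19
69 = 3·19 + 12
19 = 1·12 + 7
12 = 1·7 + 5
7 = 1·5 + 2
5 = 2·2 + 1
2 = 2·1 + 0
Back-substitute:
1 = 5 − 2·2
1 = −2·7 + 3·5
1 = 3·12 − 5·7
1 = −5·19 + 8·12
1 = 8·69 − 29·19
1 = −29·88 + 37·69
1 = 37·245 − 103·88
1 = −103·823 + 346·245
1 = 346·1891 − 795·823
1 = −795·6496 + 2731·1891
So 1891·2731 ≡ 1 (mod 6496), hence d = 2731.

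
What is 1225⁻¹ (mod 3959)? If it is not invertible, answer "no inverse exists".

Extended Euclidean algorithm:
3959 = 3×1225 + 284
1225 = 4×284 + 89
284 = 3×89 + 17
89 = 5×17 + 4
17 = 4×4 + 1
4 = 4×1 + 0
The gcd is 1. Working backward:
1 = 17 − 4·4
1 = −4·89 + 21·17
1 = 21·284 − 67·89
1 = −67·1225 + 289·284
1 = 289·3959 − 934·1225
Thus 1225·(-934) ≡ 1 (mod 3959); reducing, -934 mod 3959 = 3025.

3025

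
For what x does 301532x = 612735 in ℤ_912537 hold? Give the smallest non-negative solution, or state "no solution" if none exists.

548256

First find gcd(301532, 912537):
912537 = 3·301532 + 7941
301532 = 37·7941 + 7715
7941 = 1·7715 + 226
7715 = 34·226 + 31
226 = 7·31 + 9
31 = 3·9 + 4
9 = 2·4 + 1
4 = 4·1 + 0
gcd = 1, so a unique solution mod 912537 exists.
Back-substitute for the Bézout coefficients:
1 = 9 − 2·4
1 = −2·31 + 7·9
1 = 7·226 − 51·31
1 = −51·7715 + 1741·226
1 = 1741·7941 − 1792·7715
1 = −1792·301532 + 68045·7941
1 = 68045·912537 − 205927·301532
So 301532·(-205927) ≡ 1 (mod 912537), giving 301532⁻¹ ≡ 706610.
x ≡ 301532⁻¹·612735 ≡ 706610·612735 ≡ 548256 (mod 912537).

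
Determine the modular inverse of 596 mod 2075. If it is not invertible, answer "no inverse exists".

1981

Apply the Euclidean algorithm to 2075 and 596:
2075 = 3·596 + 287
596 = 2·287 + 22
287 = 13·22 + 1
22 = 22·1 + 0
gcd = 1, so the inverse exists. Back-substitute:
1 = 287 − 13·22
1 = −13·596 + 27·287
1 = 27·2075 − 94·596
So 596·(-94) ≡ 1 (mod 2075), and -94 ≡ 1981 (mod 2075).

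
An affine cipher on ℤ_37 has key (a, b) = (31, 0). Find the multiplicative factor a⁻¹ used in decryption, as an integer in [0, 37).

Run Euclid on (37, 31):
37 = 1×31 + 6
31 = 5×6 + 1
6 = 6×1 + 0
Since gcd(31, 37) = 1, back-substitute to write 1 as a combination:
1 = 31 − 5·6
1 = −5·37 + 6·31
So 31·6 ≡ 1 (mod 37).

6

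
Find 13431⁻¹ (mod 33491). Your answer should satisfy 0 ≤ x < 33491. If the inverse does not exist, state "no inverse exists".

4259

Extended Euclidean algorithm:
33491 = 2*13431 + 6629
13431 = 2*6629 + 173
6629 = 38*173 + 55
173 = 3*55 + 8
55 = 6*8 + 7
8 = 1*7 + 1
7 = 7*1 + 0
The gcd is 1. Working backward:
1 = 8 − 7
1 = −55 + 7·8
1 = 7·173 − 22·55
1 = −22·6629 + 843·173
1 = 843·13431 − 1708·6629
1 = −1708·33491 + 4259·13431
So 13431·4259 ≡ 1 (mod 33491).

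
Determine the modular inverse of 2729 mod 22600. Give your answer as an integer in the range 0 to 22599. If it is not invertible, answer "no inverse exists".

19569

Extended Euclidean algorithm:
22600 = 8×2729 + 768
2729 = 3×768 + 425
768 = 1×425 + 343
425 = 1×343 + 82
343 = 4×82 + 15
82 = 5×15 + 7
15 = 2×7 + 1
7 = 7×1 + 0
The gcd is 1. Working backward:
1 = 15 − 2·7
1 = −2·82 + 11·15
1 = 11·343 − 46·82
1 = −46·425 + 57·343
1 = 57·768 − 103·425
1 = −103·2729 + 366·768
1 = 366·22600 − 3031·2729
Thus 2729·(-3031) ≡ 1 (mod 22600); reducing, -3031 mod 22600 = 19569.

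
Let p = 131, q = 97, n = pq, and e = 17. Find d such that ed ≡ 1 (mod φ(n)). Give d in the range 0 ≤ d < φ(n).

5873

φ(n) = (p−1)(q−1) = 130·96 = 12480.
Need d with 17·d ≡ 1 (mod 12480). Apply the extended Euclidean algorithm:
12480 = 734*17 + 2
17 = 8*2 + 1
2 = 2*1 + 0
Back-substitute:
1 = 17 − 8·2
1 = −8·12480 + 5873·17
So 17·5873 ≡ 1 (mod 12480), hence d = 5873.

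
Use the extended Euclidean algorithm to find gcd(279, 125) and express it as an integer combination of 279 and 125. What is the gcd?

Euclidean algorithm:
279 = 2*125 + 29
125 = 4*29 + 9
29 = 3*9 + 2
9 = 4*2 + 1
2 = 2*1 + 0
gcd(279, 125) = 1.
Back-substituting:
1 = 9 − 4·2
1 = −4·29 + 13·9
1 = 13·125 − 56·29
1 = −56·279 + 125·125
So 1 = (-56)·279 + (125)·125.

1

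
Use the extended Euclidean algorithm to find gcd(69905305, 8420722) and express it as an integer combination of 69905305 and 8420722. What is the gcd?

1

Apply Euclid's algorithm to 69905305 and 8420722:
69905305 = 8·8420722 + 2539529
8420722 = 3·2539529 + 802135
2539529 = 3·802135 + 133124
802135 = 6·133124 + 3391
133124 = 39·3391 + 875
3391 = 3·875 + 766
875 = 1·766 + 109
766 = 7·109 + 3
109 = 36·3 + 1
3 = 3·1 + 0
gcd(69905305, 8420722) = 1.
Working backward:
1 = 109 − 36·3
1 = −36·766 + 253·109
1 = 253·875 − 289·766
1 = −289·3391 + 1120·875
1 = 1120·133124 − 43969·3391
1 = −43969·802135 + 264934·133124
1 = 264934·2539529 − 838771·802135
1 = −838771·8420722 + 2781247·2539529
1 = 2781247·69905305 − 23088747·8420722
So 1 = (2781247)·69905305 + (-23088747)·8420722.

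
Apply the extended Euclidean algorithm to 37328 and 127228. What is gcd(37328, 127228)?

Repeated division:
127228 = 3×37328 + 15244
37328 = 2×15244 + 6840
15244 = 2×6840 + 1564
6840 = 4×1564 + 584
1564 = 2×584 + 396
584 = 1×396 + 188
396 = 2×188 + 20
188 = 9×20 + 8
20 = 2×8 + 4
8 = 2×4 + 0
gcd(37328, 127228) = 4.
Express as a combination:
4 = 20 − 2·8
4 = −2·188 + 19·20
4 = 19·396 − 40·188
4 = −40·584 + 59·396
4 = 59·1564 − 158·584
4 = −158·6840 + 691·1564
4 = 691·15244 − 1540·6840
4 = −1540·37328 + 3771·15244
4 = 3771·127228 − 12853·37328
So 4 = (3771)·127228 + (-12853)·37328.

4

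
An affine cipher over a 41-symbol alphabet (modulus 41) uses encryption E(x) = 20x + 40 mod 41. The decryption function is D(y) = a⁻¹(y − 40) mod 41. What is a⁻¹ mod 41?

Extended Euclidean algorithm:
41 = 2·20 + 1
20 = 20·1 + 0
The gcd is 1. Working backward:
1 = 41 − 2·20
Hence 20⁻¹ ≡ -2 ≡ 39 (mod 41).

39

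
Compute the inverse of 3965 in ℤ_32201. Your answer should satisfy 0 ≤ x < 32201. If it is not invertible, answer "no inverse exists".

no inverse exists

Compute gcd(3965, 32201):
32201 = 8·3965 + 481
3965 = 8·481 + 117
481 = 4·117 + 13
117 = 9·13 + 0
Since gcd = 13 > 1, 3965 is not a unit mod 32201.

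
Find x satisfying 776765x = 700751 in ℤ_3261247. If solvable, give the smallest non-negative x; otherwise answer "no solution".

gcd(776765, 3261247):
3261247 = 4×776765 + 154187
776765 = 5×154187 + 5830
154187 = 26×5830 + 2607
5830 = 2×2607 + 616
2607 = 4×616 + 143
616 = 4×143 + 44
143 = 3×44 + 11
44 = 4×11 + 0
gcd = 11, but 11 ∤ 700751, so the congruence has no solution.

no solution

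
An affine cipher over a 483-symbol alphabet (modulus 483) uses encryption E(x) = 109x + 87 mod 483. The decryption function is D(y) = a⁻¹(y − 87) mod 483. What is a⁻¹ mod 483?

Extended Euclidean algorithm:
483 = 4*109 + 47
109 = 2*47 + 15
47 = 3*15 + 2
15 = 7*2 + 1
2 = 2*1 + 0
gcd = 1, so the inverse exists. Back-substitute:
1 = 15 − 7·2
1 = −7·47 + 22·15
1 = 22·109 − 51·47
1 = −51·483 + 226·109
So 109·226 ≡ 1 (mod 483).

226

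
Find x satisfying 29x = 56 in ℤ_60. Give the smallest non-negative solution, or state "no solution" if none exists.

First find gcd(29, 60):
60 = 2*29 + 2
29 = 14*2 + 1
2 = 2*1 + 0
gcd = 1, so a unique solution mod 60 exists.
Back-substitute for the Bézout coefficients:
1 = 29 − 14·2
1 = −14·60 + 29·29
So 29·(29) ≡ 1 (mod 60), giving 29⁻¹ ≡ 29.
x ≡ 29⁻¹·56 ≡ 29·56 ≡ 4 (mod 60).

4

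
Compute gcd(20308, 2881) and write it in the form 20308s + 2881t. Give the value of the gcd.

1

Euclidean algorithm:
20308 = 7·2881 + 141
2881 = 20·141 + 61
141 = 2·61 + 19
61 = 3·19 + 4
19 = 4·4 + 3
4 = 1·3 + 1
3 = 3·1 + 0
gcd(20308, 2881) = 1.
Working backward:
1 = 4 − 3
1 = −19 + 5·4
1 = 5·61 − 16·19
1 = −16·141 + 37·61
1 = 37·2881 − 756·141
1 = −756·20308 + 5329·2881
So 1 = (-756)·20308 + (5329)·2881.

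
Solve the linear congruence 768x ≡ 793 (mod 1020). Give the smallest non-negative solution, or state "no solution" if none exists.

no solution

gcd(768, 1020):
1020 = 1*768 + 252
768 = 3*252 + 12
252 = 21*12 + 0
gcd = 12, but 12 ∤ 793, so the congruence has no solution.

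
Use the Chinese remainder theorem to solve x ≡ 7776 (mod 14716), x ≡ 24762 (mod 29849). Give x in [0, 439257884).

273740092

Write x = 7776 + 14716·k. Then 14716·k ≡ 24762 − 7776 ≡ 16986 (mod 29849).
Need 14716⁻¹ mod 29849. Extended Euclid on (29849, 14716):
29849 = 2*14716 + 417
14716 = 35*417 + 121
417 = 3*121 + 54
121 = 2*54 + 13
54 = 4*13 + 2
13 = 6*2 + 1
2 = 2*1 + 0
Back-substitute:
1 = 13 − 6·2
1 = −6·54 + 25·13
1 = 25·121 − 56·54
1 = −56·417 + 193·121
1 = 193·14716 − 6811·417
1 = −6811·29849 + 13815·14716
14716⁻¹ ≡ 13815 (mod 29849), so k ≡ 13815·16986 ≡ 18601 (mod 29849).
x = 7776 + 14716·18601 = 273740092.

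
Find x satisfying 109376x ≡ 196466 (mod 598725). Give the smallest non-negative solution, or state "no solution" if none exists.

First find gcd(109376, 598725):
598725 = 5*109376 + 51845
109376 = 2*51845 + 5686
51845 = 9*5686 + 671
5686 = 8*671 + 318
671 = 2*318 + 35
318 = 9*35 + 3
35 = 11*3 + 2
3 = 1*2 + 1
2 = 2*1 + 0
gcd = 1, so a unique solution mod 598725 exists.
Back-substitute for the Bézout coefficients:
1 = 3 − 2
1 = −35 + 12·3
1 = 12·318 − 109·35
1 = −109·671 + 230·318
1 = 230·5686 − 1949·671
1 = −1949·51845 + 17771·5686
1 = 17771·109376 − 37491·51845
1 = −37491·598725 + 205226·109376
So 109376·(205226) ≡ 1 (mod 598725), giving 109376⁻¹ ≡ 205226.
x ≡ 109376⁻¹·196466 ≡ 205226·196466 ≡ 592366 (mod 598725).

592366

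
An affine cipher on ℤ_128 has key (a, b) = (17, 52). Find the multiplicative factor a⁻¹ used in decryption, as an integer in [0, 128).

Run Euclid on (128, 17):
128 = 7×17 + 9
17 = 1×9 + 8
9 = 1×8 + 1
8 = 8×1 + 0
gcd = 1, so the inverse exists. Back-substitute:
1 = 9 − 8
1 = −17 + 2·9
1 = 2·128 − 15·17
Hence 17⁻¹ ≡ -15 ≡ 113 (mod 128).

113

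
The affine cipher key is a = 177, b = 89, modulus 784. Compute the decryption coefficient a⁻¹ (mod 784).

Apply the Euclidean algorithm to 784 and 177:
784 = 4×177 + 76
177 = 2×76 + 25
76 = 3×25 + 1
25 = 25×1 + 0
Since gcd(177, 784) = 1, back-substitute to write 1 as a combination:
1 = 76 − 3·25
1 = −3·177 + 7·76
1 = 7·784 − 31·177
So 177·(-31) ≡ 1 (mod 784), and -31 ≡ 753 (mod 784).

753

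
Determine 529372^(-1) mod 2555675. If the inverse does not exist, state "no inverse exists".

gcd(2555675, 529372) by repeated division:
2555675 = 4·529372 + 438187
529372 = 1·438187 + 91185
438187 = 4·91185 + 73447
91185 = 1·73447 + 17738
73447 = 4·17738 + 2495
17738 = 7·2495 + 273
2495 = 9·273 + 38
273 = 7·38 + 7
38 = 5·7 + 3
7 = 2·3 + 1
3 = 3·1 + 0
The gcd is 1. Working backward:
1 = 7 − 2·3
1 = −2·38 + 11·7
1 = 11·273 − 79·38
1 = −79·2495 + 722·273
1 = 722·17738 − 5133·2495
1 = −5133·73447 + 21254·17738
1 = 21254·91185 − 26387·73447
1 = −26387·438187 + 126802·91185
1 = 126802·529372 − 153189·438187
1 = −153189·2555675 + 739558·529372
So 529372·739558 ≡ 1 (mod 2555675).

739558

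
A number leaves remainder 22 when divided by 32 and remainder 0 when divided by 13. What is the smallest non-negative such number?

182

Write x = 22 + 32·k. Then 32·k ≡ 0 − 22 ≡ 4 (mod 13).
Need 32⁻¹ mod 13. Extended Euclid on (13, 6):
13 = 2×6 + 1
6 = 6×1 + 0
Back-substitute:
1 = 13 − 2·6
32⁻¹ ≡ 11 (mod 13), so k ≡ 11·4 ≡ 5 (mod 13).
x = 22 + 32·5 = 182.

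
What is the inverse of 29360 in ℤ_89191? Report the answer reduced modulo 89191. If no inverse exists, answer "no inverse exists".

Run Euclid on (89191, 29360):
89191 = 3*29360 + 1111
29360 = 26*1111 + 474
1111 = 2*474 + 163
474 = 2*163 + 148
163 = 1*148 + 15
148 = 9*15 + 13
15 = 1*13 + 2
13 = 6*2 + 1
2 = 2*1 + 0
gcd = 1, so the inverse exists. Back-substitute:
1 = 13 − 6·2
1 = −6·15 + 7·13
1 = 7·148 − 69·15
1 = −69·163 + 76·148
1 = 76·474 − 221·163
1 = −221·1111 + 518·474
1 = 518·29360 − 13689·1111
1 = −13689·89191 + 41585·29360
So 29360·41585 ≡ 1 (mod 89191).

41585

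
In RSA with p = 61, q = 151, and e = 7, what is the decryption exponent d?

φ(n) = (p−1)(q−1) = 60·150 = 9000.
Need d with 7·d ≡ 1 (mod 9000). Apply the extended Euclidean algorithm:
9000 = 1285*7 + 5
7 = 1*5 + 2
5 = 2*2 + 1
2 = 2*1 + 0
Back-substitute:
1 = 5 − 2·2
1 = −2·7 + 3·5
1 = 3·9000 − 3857·7
So 7·(-3857) ≡ 1 (mod 9000), hence d ≡ -3857 ≡ 5143 (mod 9000).

5143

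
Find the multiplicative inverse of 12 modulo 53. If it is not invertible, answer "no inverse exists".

31

gcd(53, 12) by repeated division:
53 = 4·12 + 5
12 = 2·5 + 2
5 = 2·2 + 1
2 = 2·1 + 0
gcd = 1, so the inverse exists. Back-substitute:
1 = 5 − 2·2
1 = −2·12 + 5·5
1 = 5·53 − 22·12
Thus 12·(-22) ≡ 1 (mod 53); reducing, -22 mod 53 = 31.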